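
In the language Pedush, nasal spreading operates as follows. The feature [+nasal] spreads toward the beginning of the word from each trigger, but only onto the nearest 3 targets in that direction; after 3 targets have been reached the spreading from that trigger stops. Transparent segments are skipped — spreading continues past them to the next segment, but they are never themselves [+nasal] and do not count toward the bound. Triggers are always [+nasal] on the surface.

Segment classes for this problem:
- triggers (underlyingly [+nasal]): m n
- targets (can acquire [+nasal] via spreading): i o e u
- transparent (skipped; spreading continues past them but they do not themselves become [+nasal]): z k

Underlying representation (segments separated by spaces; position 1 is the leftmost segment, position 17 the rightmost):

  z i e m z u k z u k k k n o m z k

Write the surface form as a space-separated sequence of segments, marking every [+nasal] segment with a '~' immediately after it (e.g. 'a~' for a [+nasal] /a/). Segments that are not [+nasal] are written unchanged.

From /m/ at 4 leftward: 3 /e/ → [+nasal]; 2 /i/ → [+nasal]; 1 /z/ transparent; word edge.
From /n/ at 13 leftward: 12 /k/ transparent; 11 /k/ transparent; 10 /k/ transparent; 9 /u/ → [+nasal]; 8 /z/ transparent; 7 /k/ transparent; 6 /u/ → [+nasal]; 5 /z/ transparent; 4 /m/ is itself a trigger — this domain ends here.
From /m/ at 15 leftward: 14 /o/ → [+nasal]; 13 /n/ is itself a trigger — this domain ends here.
[+nasal] positions on the surface: 2 3 4 6 9 13 14 15.

z i~ e~ m~ z u~ k z u~ k k k n~ o~ m~ z k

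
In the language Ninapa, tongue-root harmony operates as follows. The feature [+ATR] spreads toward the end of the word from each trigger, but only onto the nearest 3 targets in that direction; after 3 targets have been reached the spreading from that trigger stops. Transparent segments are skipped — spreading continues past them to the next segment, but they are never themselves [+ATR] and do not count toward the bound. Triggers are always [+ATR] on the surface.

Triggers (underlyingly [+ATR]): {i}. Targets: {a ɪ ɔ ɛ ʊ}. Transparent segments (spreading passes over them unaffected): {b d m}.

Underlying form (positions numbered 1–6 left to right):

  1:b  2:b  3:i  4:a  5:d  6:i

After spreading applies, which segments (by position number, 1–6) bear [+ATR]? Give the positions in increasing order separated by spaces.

3 4 6

From /i/ at 3 rightward: 4 /a/ → [+ATR]; 5 /d/ transparent; 6 /i/ is itself a trigger — this domain ends here.
From /i/ at 6 rightward: word edge.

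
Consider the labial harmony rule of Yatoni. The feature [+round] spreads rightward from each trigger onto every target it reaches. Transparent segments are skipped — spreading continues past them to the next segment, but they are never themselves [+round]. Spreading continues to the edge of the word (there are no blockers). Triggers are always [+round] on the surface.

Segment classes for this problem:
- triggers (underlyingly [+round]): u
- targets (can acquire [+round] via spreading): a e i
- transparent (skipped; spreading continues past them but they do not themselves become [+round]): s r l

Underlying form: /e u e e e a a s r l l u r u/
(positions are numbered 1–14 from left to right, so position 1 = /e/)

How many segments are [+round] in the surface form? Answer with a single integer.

8

From /u/ at 2 rightward: 3 /e/ → [+round]; 4 /e/ → [+round]; 5 /e/ → [+round]; 6 /a/ → [+round]; 7 /a/ → [+round]; 8 /s/ transparent; 9 /r/ transparent; 10 /l/ transparent; 11 /l/ transparent; 12 /u/ is itself a trigger — this domain ends here.
From /u/ at 12 rightward: 13 /r/ transparent; 14 /u/ is itself a trigger — this domain ends here.
From /u/ at 14 rightward: word edge.
Target with no active source: position 1 stays [-round].
[+round] positions on the surface: 2 3 4 5 6 7 12 14.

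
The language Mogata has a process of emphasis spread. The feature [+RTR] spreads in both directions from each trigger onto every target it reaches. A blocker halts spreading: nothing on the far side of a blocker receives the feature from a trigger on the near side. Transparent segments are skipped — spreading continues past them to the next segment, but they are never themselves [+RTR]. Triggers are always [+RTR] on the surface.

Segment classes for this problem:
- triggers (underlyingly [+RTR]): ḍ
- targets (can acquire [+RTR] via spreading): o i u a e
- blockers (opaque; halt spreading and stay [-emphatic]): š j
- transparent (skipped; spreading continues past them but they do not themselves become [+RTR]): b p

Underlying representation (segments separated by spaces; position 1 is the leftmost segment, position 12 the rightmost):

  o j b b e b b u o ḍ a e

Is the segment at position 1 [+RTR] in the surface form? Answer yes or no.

no

From /ḍ/ at 10 rightward: 11 /a/ → [+RTR]; 12 /e/ → [+RTR]; word edge.
From /ḍ/ at 10 leftward: 9 /o/ → [+RTR]; 8 /u/ → [+RTR]; 7 /b/ transparent; 6 /b/ transparent; 5 /e/ → [+RTR]; 4 /b/ transparent; 3 /b/ transparent; 2 /j/ blocks.
Target with no active source: position 1 stays [-emphatic].
[+RTR] positions on the surface: 5 8 9 10 11 12.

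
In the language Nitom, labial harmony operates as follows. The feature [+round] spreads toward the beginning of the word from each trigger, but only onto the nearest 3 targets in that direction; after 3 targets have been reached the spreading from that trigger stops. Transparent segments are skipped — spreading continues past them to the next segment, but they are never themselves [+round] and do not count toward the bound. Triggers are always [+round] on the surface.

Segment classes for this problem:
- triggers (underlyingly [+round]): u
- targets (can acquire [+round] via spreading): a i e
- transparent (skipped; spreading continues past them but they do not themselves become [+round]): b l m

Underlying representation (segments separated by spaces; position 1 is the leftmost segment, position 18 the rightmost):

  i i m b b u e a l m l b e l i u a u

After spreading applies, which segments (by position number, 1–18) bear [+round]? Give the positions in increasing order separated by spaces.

1 2 6 8 13 15 16 17 18

From /u/ at 6 leftward: 5 /b/ transparent; 4 /b/ transparent; 3 /m/ transparent; 2 /i/ → [+round]; 1 /i/ → [+round]; word edge.
From /u/ at 16 leftward: 15 /i/ → [+round]; 14 /l/ transparent; 13 /e/ → [+round]; 12 /b/ transparent; 11 /l/ transparent; 10 /m/ transparent; 9 /l/ transparent; 8 /a/ → [+round]; bound reached.
From /u/ at 18 leftward: 17 /a/ → [+round]; 16 /u/ is itself a trigger — this domain ends here.
Target with no active source: position 7 stays [-round].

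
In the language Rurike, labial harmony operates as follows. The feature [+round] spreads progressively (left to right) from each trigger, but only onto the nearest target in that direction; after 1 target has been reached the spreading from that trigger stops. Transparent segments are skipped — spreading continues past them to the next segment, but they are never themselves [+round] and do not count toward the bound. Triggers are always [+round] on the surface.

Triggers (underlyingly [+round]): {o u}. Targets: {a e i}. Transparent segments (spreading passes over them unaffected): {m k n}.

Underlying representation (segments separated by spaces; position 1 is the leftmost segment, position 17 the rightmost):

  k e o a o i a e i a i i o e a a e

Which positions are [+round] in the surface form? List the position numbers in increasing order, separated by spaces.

From /o/ at 3 rightward: 4 /a/ → [+round]; bound reached.
From /o/ at 5 rightward: 6 /i/ → [+round]; bound reached.
From /o/ at 13 rightward: 14 /e/ → [+round]; bound reached.
Targets with no active source: positions 2 7 8 9 10 11 12 15 16 17 stay [-round].

3 4 5 6 13 14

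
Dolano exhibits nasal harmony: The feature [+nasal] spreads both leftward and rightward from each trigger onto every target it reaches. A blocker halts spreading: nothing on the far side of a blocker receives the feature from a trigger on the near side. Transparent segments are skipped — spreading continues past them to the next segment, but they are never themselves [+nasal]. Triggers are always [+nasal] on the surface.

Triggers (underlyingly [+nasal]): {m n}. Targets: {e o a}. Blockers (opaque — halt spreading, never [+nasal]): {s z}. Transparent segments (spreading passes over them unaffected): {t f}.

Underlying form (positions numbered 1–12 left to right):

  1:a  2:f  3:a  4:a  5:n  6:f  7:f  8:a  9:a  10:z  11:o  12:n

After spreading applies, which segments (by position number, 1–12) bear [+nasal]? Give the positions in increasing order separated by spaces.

1 3 4 5 8 9 11 12

From /n/ at 5 rightward: 6 /f/ transparent; 7 /f/ transparent; 8 /a/ → [+nasal]; 9 /a/ → [+nasal]; 10 /z/ blocks.
From /n/ at 5 leftward: 4 /a/ → [+nasal]; 3 /a/ → [+nasal]; 2 /f/ transparent; 1 /a/ → [+nasal]; word edge.
From /n/ at 12 rightward: word edge.
From /n/ at 12 leftward: 11 /o/ → [+nasal]; 10 /z/ blocks.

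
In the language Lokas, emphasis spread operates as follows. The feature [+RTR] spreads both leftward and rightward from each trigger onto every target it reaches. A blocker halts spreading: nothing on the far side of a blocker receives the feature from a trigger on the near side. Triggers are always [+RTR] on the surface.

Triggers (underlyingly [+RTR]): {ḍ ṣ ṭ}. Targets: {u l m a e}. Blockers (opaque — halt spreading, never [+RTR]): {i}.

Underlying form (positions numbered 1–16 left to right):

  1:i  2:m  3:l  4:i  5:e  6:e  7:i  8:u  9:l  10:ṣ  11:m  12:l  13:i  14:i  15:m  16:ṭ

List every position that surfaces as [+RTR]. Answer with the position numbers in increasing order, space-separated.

From /ṣ/ at 10 rightward: 11 /m/ → [+RTR]; 12 /l/ → [+RTR]; 13 /i/ blocks.
From /ṣ/ at 10 leftward: 9 /l/ → [+RTR]; 8 /u/ → [+RTR]; 7 /i/ blocks.
From /ṭ/ at 16 rightward: word edge.
From /ṭ/ at 16 leftward: 15 /m/ → [+RTR]; 14 /i/ blocks.
Targets with no active source: positions 2 3 5 6 stay [-emphatic].

8 9 10 11 12 15 16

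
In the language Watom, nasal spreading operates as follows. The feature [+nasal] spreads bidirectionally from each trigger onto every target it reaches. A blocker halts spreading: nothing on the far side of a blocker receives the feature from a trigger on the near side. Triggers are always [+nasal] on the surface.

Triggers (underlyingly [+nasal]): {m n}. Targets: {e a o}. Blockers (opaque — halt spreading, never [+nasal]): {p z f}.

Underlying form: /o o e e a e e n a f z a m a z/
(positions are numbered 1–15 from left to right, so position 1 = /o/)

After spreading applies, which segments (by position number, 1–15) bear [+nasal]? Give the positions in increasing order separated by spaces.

From /n/ at 8 rightward: 9 /a/ → [+nasal]; 10 /f/ blocks.
From /n/ at 8 leftward: 7 /e/ → [+nasal]; 6 /e/ → [+nasal]; 5 /a/ → [+nasal]; 4 /e/ → [+nasal]; 3 /e/ → [+nasal]; 2 /o/ → [+nasal]; 1 /o/ → [+nasal]; word edge.
From /m/ at 13 rightward: 14 /a/ → [+nasal]; 15 /z/ blocks.
From /m/ at 13 leftward: 12 /a/ → [+nasal]; 11 /z/ blocks.

1 2 3 4 5 6 7 8 9 12 13 14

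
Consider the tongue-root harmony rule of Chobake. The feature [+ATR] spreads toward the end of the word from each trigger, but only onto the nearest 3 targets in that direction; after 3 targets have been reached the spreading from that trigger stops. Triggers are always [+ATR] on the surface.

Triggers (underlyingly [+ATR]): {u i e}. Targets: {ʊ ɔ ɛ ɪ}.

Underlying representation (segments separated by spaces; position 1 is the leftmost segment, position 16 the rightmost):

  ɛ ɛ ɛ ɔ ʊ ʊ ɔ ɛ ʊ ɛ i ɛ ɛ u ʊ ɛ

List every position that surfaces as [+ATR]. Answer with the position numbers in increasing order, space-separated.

From /i/ at 11 rightward: 12 /ɛ/ → [+ATR]; 13 /ɛ/ → [+ATR]; 14 /u/ is itself a trigger — this domain ends here.
From /u/ at 14 rightward: 15 /ʊ/ → [+ATR]; 16 /ɛ/ → [+ATR]; word edge.
Targets with no active source: positions 1 2 3 4 5 6 7 8 9 10 stay [-ATR].

11 12 13 14 15 16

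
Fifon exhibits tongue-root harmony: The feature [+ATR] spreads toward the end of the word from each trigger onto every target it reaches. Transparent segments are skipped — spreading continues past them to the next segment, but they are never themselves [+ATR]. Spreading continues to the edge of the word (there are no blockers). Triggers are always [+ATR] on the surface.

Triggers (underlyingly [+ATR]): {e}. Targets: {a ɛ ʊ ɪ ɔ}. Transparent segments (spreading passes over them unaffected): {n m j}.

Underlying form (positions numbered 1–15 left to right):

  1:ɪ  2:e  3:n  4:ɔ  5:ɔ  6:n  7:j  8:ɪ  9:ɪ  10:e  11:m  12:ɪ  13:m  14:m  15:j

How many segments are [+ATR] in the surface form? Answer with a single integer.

7

From /e/ at 2 rightward: 3 /n/ transparent; 4 /ɔ/ → [+ATR]; 5 /ɔ/ → [+ATR]; 6 /n/ transparent; 7 /j/ transparent; 8 /ɪ/ → [+ATR]; 9 /ɪ/ → [+ATR]; 10 /e/ is itself a trigger — this domain ends here.
From /e/ at 10 rightward: 11 /m/ transparent; 12 /ɪ/ → [+ATR]; 13 /m/ transparent; 14 /m/ transparent; 15 /j/ transparent; word edge.
Target with no active source: position 1 stays [-ATR].
[+ATR] positions on the surface: 2 4 5 8 9 10 12.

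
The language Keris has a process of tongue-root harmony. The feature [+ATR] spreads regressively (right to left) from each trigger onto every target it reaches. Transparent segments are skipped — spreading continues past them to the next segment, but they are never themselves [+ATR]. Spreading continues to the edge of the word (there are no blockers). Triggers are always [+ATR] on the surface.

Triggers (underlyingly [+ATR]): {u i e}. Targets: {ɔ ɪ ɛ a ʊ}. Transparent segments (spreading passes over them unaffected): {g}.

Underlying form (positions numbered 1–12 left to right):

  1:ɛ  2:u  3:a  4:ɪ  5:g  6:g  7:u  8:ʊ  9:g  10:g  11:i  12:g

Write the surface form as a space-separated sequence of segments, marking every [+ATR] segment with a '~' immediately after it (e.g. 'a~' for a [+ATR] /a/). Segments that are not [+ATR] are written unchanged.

ɛ~ u~ a~ ɪ~ g g u~ ʊ~ g g i~ g

From /u/ at 2 leftward: 1 /ɛ/ → [+ATR]; word edge.
From /u/ at 7 leftward: 6 /g/ transparent; 5 /g/ transparent; 4 /ɪ/ → [+ATR]; 3 /a/ → [+ATR]; 2 /u/ is itself a trigger — this domain ends here.
From /i/ at 11 leftward: 10 /g/ transparent; 9 /g/ transparent; 8 /ʊ/ → [+ATR]; 7 /u/ is itself a trigger — this domain ends here.
[+ATR] positions on the surface: 1 2 3 4 7 8 11.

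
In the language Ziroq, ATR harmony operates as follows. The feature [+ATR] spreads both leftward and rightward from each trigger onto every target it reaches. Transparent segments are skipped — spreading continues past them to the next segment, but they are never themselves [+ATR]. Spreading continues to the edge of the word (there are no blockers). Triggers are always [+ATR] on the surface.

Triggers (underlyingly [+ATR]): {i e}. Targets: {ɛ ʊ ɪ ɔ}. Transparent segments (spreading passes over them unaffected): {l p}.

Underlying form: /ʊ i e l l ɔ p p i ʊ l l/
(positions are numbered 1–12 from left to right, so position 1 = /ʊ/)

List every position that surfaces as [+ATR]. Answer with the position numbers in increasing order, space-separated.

From /i/ at 2 rightward: 3 /e/ is itself a trigger — this domain ends here.
From /i/ at 2 leftward: 1 /ʊ/ → [+ATR]; word edge.
From /e/ at 3 rightward: 4 /l/ transparent; 5 /l/ transparent; 6 /ɔ/ → [+ATR]; 7 /p/ transparent; 8 /p/ transparent; 9 /i/ is itself a trigger — this domain ends here.
From /e/ at 3 leftward: 2 /i/ is itself a trigger — this domain ends here.
From /i/ at 9 rightward: 10 /ʊ/ → [+ATR]; 11 /l/ transparent; 12 /l/ transparent; word edge.
From /i/ at 9 leftward: 8 /p/ transparent; 7 /p/ transparent; 6 /ɔ/ → [+ATR]; 5 /l/ transparent; 4 /l/ transparent; 3 /e/ is itself a trigger — this domain ends here.

1 2 3 6 9 10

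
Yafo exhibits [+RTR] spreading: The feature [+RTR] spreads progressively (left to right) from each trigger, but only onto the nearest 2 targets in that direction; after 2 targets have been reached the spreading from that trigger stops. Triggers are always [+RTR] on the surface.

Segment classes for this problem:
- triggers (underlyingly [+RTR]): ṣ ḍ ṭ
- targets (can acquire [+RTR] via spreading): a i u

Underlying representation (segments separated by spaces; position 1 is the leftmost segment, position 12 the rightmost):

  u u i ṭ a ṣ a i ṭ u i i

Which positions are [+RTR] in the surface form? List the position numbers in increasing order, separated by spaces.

4 5 6 7 8 9 10 11

From /ṭ/ at 4 rightward: 5 /a/ → [+RTR]; 6 /ṣ/ is itself a trigger — this domain ends here.
From /ṣ/ at 6 rightward: 7 /a/ → [+RTR]; 8 /i/ → [+RTR]; bound reached.
From /ṭ/ at 9 rightward: 10 /u/ → [+RTR]; 11 /i/ → [+RTR]; bound reached.
Targets with no active source: positions 1 2 3 12 stay [-emphatic].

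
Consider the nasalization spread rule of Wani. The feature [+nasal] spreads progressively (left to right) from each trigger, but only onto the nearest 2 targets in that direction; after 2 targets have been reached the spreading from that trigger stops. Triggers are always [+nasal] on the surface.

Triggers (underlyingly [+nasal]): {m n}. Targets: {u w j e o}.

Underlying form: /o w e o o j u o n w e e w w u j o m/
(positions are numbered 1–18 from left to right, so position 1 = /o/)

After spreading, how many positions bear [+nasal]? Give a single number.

4

From /n/ at 9 rightward: 10 /w/ → [+nasal]; 11 /e/ → [+nasal]; bound reached.
From /m/ at 18 rightward: word edge.
Targets with no active source: positions 1 2 3 4 5 6 7 8 12 13 14 15 16 17 stay [-nasal].
[+nasal] positions on the surface: 9 10 11 18.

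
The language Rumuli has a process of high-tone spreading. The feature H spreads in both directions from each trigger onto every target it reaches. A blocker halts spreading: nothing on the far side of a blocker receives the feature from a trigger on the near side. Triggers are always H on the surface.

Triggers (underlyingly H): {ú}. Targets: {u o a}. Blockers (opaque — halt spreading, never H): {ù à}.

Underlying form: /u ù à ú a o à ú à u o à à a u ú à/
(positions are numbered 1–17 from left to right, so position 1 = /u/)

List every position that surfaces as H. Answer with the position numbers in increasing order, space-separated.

From /ú/ at 4 rightward: 5 /a/ → H; 6 /o/ → H; 7 /à/ blocks.
From /ú/ at 4 leftward: 3 /à/ blocks.
From /ú/ at 8 rightward: 9 /à/ blocks.
From /ú/ at 8 leftward: 7 /à/ blocks.
From /ú/ at 16 rightward: 17 /à/ blocks.
From /ú/ at 16 leftward: 15 /u/ → H; 14 /a/ → H; 13 /à/ blocks.
Targets with no active source: positions 1 10 11 stay [-high tone].

4 5 6 8 14 15 16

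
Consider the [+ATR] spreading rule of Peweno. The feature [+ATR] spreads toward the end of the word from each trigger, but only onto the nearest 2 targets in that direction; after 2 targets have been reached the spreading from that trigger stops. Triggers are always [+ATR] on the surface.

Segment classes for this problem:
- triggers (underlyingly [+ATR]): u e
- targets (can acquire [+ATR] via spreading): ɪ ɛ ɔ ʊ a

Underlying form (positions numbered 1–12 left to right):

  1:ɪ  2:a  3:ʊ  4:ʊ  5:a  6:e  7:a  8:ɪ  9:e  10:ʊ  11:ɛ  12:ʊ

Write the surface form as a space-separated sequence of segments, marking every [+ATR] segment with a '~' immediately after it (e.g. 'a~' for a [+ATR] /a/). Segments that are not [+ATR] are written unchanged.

ɪ a ʊ ʊ a e~ a~ ɪ~ e~ ʊ~ ɛ~ ʊ

From /e/ at 6 rightward: 7 /a/ → [+ATR]; 8 /ɪ/ → [+ATR]; bound reached.
From /e/ at 9 rightward: 10 /ʊ/ → [+ATR]; 11 /ɛ/ → [+ATR]; bound reached.
Targets with no active source: positions 1 2 3 4 5 12 stay [-ATR].
[+ATR] positions on the surface: 6 7 8 9 10 11.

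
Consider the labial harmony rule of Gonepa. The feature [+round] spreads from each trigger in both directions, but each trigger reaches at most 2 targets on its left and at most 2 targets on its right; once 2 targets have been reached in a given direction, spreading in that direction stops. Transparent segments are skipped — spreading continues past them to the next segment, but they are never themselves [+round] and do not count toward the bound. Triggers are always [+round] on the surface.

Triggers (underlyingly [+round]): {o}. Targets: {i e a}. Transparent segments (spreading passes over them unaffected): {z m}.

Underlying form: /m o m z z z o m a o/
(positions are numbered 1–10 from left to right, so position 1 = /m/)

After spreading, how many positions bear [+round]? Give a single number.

4

From /o/ at 2 rightward: 3 /m/ transparent; 4 /z/ transparent; 5 /z/ transparent; 6 /z/ transparent; 7 /o/ is itself a trigger — this domain ends here.
From /o/ at 2 leftward: 1 /m/ transparent; word edge.
From /o/ at 7 rightward: 8 /m/ transparent; 9 /a/ → [+round]; 10 /o/ is itself a trigger — this domain ends here.
From /o/ at 7 leftward: 6 /z/ transparent; 5 /z/ transparent; 4 /z/ transparent; 3 /m/ transparent; 2 /o/ is itself a trigger — this domain ends here.
From /o/ at 10 rightward: word edge.
From /o/ at 10 leftward: 9 /a/ → [+round]; 8 /m/ transparent; 7 /o/ is itself a trigger — this domain ends here.
[+round] positions on the surface: 2 7 9 10.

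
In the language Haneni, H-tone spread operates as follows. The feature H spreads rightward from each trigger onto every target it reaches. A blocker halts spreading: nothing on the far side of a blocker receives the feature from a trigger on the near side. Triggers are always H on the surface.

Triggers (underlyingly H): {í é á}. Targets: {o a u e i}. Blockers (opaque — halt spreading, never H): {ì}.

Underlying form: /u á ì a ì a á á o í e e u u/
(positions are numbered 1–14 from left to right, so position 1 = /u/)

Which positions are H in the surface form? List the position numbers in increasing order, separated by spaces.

2 7 8 9 10 11 12 13 14

From /á/ at 2 rightward: 3 /ì/ blocks.
From /á/ at 7 rightward: 8 /á/ is itself a trigger — this domain ends here.
From /á/ at 8 rightward: 9 /o/ → H; 10 /í/ is itself a trigger — this domain ends here.
From /í/ at 10 rightward: 11 /e/ → H; 12 /e/ → H; 13 /u/ → H; 14 /u/ → H; word edge.
Targets with no active source: positions 1 4 6 stay [-high tone].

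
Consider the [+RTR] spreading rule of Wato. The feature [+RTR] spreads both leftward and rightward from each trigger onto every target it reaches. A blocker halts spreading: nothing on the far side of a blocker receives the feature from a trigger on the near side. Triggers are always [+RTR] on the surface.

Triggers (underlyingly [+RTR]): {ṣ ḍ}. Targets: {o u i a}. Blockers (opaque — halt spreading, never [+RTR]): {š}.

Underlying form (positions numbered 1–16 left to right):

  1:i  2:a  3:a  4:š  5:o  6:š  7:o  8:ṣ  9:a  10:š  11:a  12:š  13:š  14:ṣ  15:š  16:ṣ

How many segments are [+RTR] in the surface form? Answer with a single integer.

From /ṣ/ at 8 rightward: 9 /a/ → [+RTR]; 10 /š/ blocks.
From /ṣ/ at 8 leftward: 7 /o/ → [+RTR]; 6 /š/ blocks.
From /ṣ/ at 14 rightward: 15 /š/ blocks.
From /ṣ/ at 14 leftward: 13 /š/ blocks.
From /ṣ/ at 16 rightward: word edge.
From /ṣ/ at 16 leftward: 15 /š/ blocks.
Targets with no active source: positions 1 2 3 5 11 stay [-emphatic].
[+RTR] positions on the surface: 7 8 9 14 16.

5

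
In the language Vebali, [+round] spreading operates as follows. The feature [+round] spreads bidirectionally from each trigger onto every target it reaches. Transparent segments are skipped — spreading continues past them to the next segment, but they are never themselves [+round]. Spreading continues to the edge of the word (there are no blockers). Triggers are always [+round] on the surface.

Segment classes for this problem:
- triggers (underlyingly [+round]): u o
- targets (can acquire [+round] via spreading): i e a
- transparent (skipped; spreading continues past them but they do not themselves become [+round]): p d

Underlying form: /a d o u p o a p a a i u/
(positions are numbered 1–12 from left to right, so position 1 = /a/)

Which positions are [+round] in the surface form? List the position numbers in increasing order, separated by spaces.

1 3 4 6 7 9 10 11 12

From /o/ at 3 rightward: 4 /u/ is itself a trigger — this domain ends here.
From /o/ at 3 leftward: 2 /d/ transparent; 1 /a/ → [+round]; word edge.
From /u/ at 4 rightward: 5 /p/ transparent; 6 /o/ is itself a trigger — this domain ends here.
From /u/ at 4 leftward: 3 /o/ is itself a trigger — this domain ends here.
From /o/ at 6 rightward: 7 /a/ → [+round]; 8 /p/ transparent; 9 /a/ → [+round]; 10 /a/ → [+round]; 11 /i/ → [+round]; 12 /u/ is itself a trigger — this domain ends here.
From /o/ at 6 leftward: 5 /p/ transparent; 4 /u/ is itself a trigger — this domain ends here.
From /u/ at 12 rightward: word edge.
From /u/ at 12 leftward: 11 /i/ → [+round]; 10 /a/ → [+round]; 9 /a/ → [+round]; 8 /p/ transparent; 7 /a/ → [+round]; 6 /o/ is itself a trigger — this domain ends here.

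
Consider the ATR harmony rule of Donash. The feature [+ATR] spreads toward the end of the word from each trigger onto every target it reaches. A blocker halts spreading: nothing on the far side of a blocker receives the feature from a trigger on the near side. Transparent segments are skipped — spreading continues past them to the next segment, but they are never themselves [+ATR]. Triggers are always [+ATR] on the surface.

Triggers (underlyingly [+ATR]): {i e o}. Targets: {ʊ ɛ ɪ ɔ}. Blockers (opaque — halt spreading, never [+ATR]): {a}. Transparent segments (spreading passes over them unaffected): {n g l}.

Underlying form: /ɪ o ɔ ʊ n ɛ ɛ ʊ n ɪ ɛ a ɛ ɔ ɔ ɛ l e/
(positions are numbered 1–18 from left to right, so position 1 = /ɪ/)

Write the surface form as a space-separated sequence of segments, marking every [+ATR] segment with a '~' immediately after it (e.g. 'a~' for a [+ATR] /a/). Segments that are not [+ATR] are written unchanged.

From /o/ at 2 rightward: 3 /ɔ/ → [+ATR]; 4 /ʊ/ → [+ATR]; 5 /n/ transparent; 6 /ɛ/ → [+ATR]; 7 /ɛ/ → [+ATR]; 8 /ʊ/ → [+ATR]; 9 /n/ transparent; 10 /ɪ/ → [+ATR]; 11 /ɛ/ → [+ATR]; 12 /a/ blocks.
From /e/ at 18 rightward: word edge.
Targets with no active source: positions 1 13 14 15 16 stay [-ATR].
[+ATR] positions on the surface: 2 3 4 6 7 8 10 11 18.

ɪ o~ ɔ~ ʊ~ n ɛ~ ɛ~ ʊ~ n ɪ~ ɛ~ a ɛ ɔ ɔ ɛ l e~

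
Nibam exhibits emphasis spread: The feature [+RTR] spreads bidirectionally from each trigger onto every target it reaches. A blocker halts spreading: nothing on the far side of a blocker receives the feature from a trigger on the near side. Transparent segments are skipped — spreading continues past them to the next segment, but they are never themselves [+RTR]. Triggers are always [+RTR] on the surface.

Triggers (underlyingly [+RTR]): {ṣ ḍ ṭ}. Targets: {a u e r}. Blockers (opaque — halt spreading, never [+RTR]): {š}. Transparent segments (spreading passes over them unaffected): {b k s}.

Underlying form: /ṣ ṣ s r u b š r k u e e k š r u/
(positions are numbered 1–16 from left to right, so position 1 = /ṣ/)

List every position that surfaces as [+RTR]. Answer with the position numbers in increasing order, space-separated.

1 2 4 5

From /ṣ/ at 1 rightward: 2 /ṣ/ is itself a trigger — this domain ends here.
From /ṣ/ at 1 leftward: word edge.
From /ṣ/ at 2 rightward: 3 /s/ transparent; 4 /r/ → [+RTR]; 5 /u/ → [+RTR]; 6 /b/ transparent; 7 /š/ blocks.
From /ṣ/ at 2 leftward: 1 /ṣ/ is itself a trigger — this domain ends here.
Targets with no active source: positions 8 10 11 12 15 16 stay [-emphatic].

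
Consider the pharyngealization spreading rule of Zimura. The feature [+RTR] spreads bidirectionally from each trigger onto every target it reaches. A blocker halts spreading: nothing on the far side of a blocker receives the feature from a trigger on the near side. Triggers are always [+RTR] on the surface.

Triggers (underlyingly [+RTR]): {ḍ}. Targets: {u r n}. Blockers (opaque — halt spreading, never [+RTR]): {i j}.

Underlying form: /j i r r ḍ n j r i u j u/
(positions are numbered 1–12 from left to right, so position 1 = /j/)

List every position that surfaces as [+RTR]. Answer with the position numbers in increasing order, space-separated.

From /ḍ/ at 5 rightward: 6 /n/ → [+RTR]; 7 /j/ blocks.
From /ḍ/ at 5 leftward: 4 /r/ → [+RTR]; 3 /r/ → [+RTR]; 2 /i/ blocks.
Targets with no active source: positions 8 10 12 stay [-emphatic].

3 4 5 6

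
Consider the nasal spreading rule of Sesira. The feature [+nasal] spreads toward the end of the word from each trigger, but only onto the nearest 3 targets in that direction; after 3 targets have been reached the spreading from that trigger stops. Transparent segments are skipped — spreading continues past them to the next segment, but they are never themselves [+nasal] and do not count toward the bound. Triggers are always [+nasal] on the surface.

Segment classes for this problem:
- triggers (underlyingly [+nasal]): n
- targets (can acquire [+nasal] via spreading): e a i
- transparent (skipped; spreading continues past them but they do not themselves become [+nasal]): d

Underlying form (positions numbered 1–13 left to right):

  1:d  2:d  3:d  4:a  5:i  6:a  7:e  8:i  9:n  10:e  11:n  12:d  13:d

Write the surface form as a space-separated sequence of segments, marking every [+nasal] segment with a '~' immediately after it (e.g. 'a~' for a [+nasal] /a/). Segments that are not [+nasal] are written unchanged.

d d d a i a e i n~ e~ n~ d d

From /n/ at 9 rightward: 10 /e/ → [+nasal]; 11 /n/ is itself a trigger — this domain ends here.
From /n/ at 11 rightward: 12 /d/ transparent; 13 /d/ transparent; word edge.
Targets with no active source: positions 4 5 6 7 8 stay [-nasal].
[+nasal] positions on the surface: 9 10 11.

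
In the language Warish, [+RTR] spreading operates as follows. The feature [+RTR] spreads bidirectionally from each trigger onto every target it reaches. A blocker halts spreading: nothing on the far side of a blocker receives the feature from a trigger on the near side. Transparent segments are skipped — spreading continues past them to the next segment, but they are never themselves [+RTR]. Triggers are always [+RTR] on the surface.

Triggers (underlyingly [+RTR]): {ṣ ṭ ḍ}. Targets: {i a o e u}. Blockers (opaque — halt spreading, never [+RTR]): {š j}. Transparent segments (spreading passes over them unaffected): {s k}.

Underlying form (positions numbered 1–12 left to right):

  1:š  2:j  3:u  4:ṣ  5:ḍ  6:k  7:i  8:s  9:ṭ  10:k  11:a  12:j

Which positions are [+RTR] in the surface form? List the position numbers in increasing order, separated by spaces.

3 4 5 7 9 11

From /ṣ/ at 4 rightward: 5 /ḍ/ is itself a trigger — this domain ends here.
From /ṣ/ at 4 leftward: 3 /u/ → [+RTR]; 2 /j/ blocks.
From /ḍ/ at 5 rightward: 6 /k/ transparent; 7 /i/ → [+RTR]; 8 /s/ transparent; 9 /ṭ/ is itself a trigger — this domain ends here.
From /ḍ/ at 5 leftward: 4 /ṣ/ is itself a trigger — this domain ends here.
From /ṭ/ at 9 rightward: 10 /k/ transparent; 11 /a/ → [+RTR]; 12 /j/ blocks.
From /ṭ/ at 9 leftward: 8 /s/ transparent; 7 /i/ → [+RTR]; 6 /k/ transparent; 5 /ḍ/ is itself a trigger — this domain ends here.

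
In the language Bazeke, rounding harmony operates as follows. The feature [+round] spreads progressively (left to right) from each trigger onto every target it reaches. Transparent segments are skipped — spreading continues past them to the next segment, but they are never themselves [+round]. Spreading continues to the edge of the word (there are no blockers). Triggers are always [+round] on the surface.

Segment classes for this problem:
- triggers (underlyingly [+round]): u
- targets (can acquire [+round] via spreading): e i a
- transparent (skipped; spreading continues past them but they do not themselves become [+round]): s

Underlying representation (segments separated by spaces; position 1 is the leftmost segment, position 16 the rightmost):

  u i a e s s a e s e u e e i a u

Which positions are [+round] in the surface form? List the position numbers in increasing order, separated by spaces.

From /u/ at 1 rightward: 2 /i/ → [+round]; 3 /a/ → [+round]; 4 /e/ → [+round]; 5 /s/ transparent; 6 /s/ transparent; 7 /a/ → [+round]; 8 /e/ → [+round]; 9 /s/ transparent; 10 /e/ → [+round]; 11 /u/ is itself a trigger — this domain ends here.
From /u/ at 11 rightward: 12 /e/ → [+round]; 13 /e/ → [+round]; 14 /i/ → [+round]; 15 /a/ → [+round]; 16 /u/ is itself a trigger — this domain ends here.
From /u/ at 16 rightward: word edge.

1 2 3 4 7 8 10 11 12 13 14 15 16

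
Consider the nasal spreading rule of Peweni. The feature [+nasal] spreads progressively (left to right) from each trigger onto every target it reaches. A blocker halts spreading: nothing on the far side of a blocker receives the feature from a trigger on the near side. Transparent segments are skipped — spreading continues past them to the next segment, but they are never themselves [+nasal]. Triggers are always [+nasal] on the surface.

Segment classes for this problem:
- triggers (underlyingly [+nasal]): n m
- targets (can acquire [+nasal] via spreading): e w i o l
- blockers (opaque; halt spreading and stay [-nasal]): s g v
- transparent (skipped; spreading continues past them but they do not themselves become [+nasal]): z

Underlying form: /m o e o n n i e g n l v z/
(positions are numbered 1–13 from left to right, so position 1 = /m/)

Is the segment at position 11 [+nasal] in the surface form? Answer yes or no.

yes

From /m/ at 1 rightward: 2 /o/ → [+nasal]; 3 /e/ → [+nasal]; 4 /o/ → [+nasal]; 5 /n/ is itself a trigger — this domain ends here.
From /n/ at 5 rightward: 6 /n/ is itself a trigger — this domain ends here.
From /n/ at 6 rightward: 7 /i/ → [+nasal]; 8 /e/ → [+nasal]; 9 /g/ blocks.
From /n/ at 10 rightward: 11 /l/ → [+nasal]; 12 /v/ blocks.
[+nasal] positions on the surface: 1 2 3 4 5 6 7 8 10 11.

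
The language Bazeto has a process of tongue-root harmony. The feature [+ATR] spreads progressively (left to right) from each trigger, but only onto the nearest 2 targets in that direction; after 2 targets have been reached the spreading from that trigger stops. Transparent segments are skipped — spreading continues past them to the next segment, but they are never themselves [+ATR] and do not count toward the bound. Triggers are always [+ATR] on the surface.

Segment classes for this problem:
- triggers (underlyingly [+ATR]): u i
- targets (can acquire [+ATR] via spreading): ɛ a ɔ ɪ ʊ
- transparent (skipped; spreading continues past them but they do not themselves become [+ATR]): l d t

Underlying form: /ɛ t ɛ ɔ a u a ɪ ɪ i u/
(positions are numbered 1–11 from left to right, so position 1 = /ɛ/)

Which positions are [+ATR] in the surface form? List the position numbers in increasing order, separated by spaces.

From /u/ at 6 rightward: 7 /a/ → [+ATR]; 8 /ɪ/ → [+ATR]; bound reached.
From /i/ at 10 rightward: 11 /u/ is itself a trigger — this domain ends here.
From /u/ at 11 rightward: word edge.
Targets with no active source: positions 1 3 4 5 9 stay [-ATR].

6 7 8 10 11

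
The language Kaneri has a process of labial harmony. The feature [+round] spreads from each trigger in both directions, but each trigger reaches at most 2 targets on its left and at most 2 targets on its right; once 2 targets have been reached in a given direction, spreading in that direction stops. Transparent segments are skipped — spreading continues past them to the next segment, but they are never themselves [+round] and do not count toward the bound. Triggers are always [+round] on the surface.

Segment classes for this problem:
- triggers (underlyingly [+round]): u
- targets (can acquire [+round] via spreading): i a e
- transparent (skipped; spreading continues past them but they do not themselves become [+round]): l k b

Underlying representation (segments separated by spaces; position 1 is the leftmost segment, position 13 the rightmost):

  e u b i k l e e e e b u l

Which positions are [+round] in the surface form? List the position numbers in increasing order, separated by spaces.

From /u/ at 2 rightward: 3 /b/ transparent; 4 /i/ → [+round]; 5 /k/ transparent; 6 /l/ transparent; 7 /e/ → [+round]; bound reached.
From /u/ at 2 leftward: 1 /e/ → [+round]; word edge.
From /u/ at 12 rightward: 13 /l/ transparent; word edge.
From /u/ at 12 leftward: 11 /b/ transparent; 10 /e/ → [+round]; 9 /e/ → [+round]; bound reached.
Target with no active source: position 8 stays [-round].

1 2 4 7 9 10 12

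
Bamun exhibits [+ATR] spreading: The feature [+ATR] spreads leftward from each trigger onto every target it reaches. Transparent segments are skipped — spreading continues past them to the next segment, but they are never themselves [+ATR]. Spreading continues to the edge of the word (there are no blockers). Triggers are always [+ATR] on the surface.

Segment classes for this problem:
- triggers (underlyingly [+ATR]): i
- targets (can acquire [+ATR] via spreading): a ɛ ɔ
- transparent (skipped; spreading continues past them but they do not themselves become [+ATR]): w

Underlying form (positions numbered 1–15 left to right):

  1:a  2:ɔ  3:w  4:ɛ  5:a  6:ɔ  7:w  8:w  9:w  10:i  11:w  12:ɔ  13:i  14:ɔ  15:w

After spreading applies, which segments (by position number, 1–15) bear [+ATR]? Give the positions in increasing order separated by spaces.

From /i/ at 10 leftward: 9 /w/ transparent; 8 /w/ transparent; 7 /w/ transparent; 6 /ɔ/ → [+ATR]; 5 /a/ → [+ATR]; 4 /ɛ/ → [+ATR]; 3 /w/ transparent; 2 /ɔ/ → [+ATR]; 1 /a/ → [+ATR]; word edge.
From /i/ at 13 leftward: 12 /ɔ/ → [+ATR]; 11 /w/ transparent; 10 /i/ is itself a trigger — this domain ends here.
Target with no active source: position 14 stays [-ATR].

1 2 4 5 6 10 12 13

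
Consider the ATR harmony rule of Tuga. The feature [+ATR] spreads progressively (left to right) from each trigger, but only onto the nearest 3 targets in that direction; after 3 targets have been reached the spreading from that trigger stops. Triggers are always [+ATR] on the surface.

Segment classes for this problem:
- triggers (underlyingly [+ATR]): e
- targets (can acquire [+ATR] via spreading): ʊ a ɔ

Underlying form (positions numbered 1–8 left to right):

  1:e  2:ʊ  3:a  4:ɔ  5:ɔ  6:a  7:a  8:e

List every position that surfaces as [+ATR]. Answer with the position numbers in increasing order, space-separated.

From /e/ at 1 rightward: 2 /ʊ/ → [+ATR]; 3 /a/ → [+ATR]; 4 /ɔ/ → [+ATR]; bound reached.
From /e/ at 8 rightward: word edge.
Targets with no active source: positions 5 6 7 stay [-ATR].

1 2 3 4 8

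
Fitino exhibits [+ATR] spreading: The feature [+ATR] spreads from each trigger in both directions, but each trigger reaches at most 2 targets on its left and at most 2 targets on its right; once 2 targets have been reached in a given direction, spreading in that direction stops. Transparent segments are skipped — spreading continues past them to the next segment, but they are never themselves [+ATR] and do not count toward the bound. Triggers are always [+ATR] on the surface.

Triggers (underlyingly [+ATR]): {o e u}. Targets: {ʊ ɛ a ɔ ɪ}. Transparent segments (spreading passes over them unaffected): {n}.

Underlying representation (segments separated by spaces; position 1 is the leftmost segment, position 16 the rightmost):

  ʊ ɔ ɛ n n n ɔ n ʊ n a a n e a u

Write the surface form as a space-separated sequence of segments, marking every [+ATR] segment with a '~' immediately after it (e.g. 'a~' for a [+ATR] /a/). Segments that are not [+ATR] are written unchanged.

ʊ ɔ ɛ n n n ɔ n ʊ n a~ a~ n e~ a~ u~

From /e/ at 14 rightward: 15 /a/ → [+ATR]; 16 /u/ is itself a trigger — this domain ends here.
From /e/ at 14 leftward: 13 /n/ transparent; 12 /a/ → [+ATR]; 11 /a/ → [+ATR]; bound reached.
From /u/ at 16 rightward: word edge.
From /u/ at 16 leftward: 15 /a/ → [+ATR]; 14 /e/ is itself a trigger — this domain ends here.
Targets with no active source: positions 1 2 3 7 9 stay [-ATR].
[+ATR] positions on the surface: 11 12 14 15 16.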